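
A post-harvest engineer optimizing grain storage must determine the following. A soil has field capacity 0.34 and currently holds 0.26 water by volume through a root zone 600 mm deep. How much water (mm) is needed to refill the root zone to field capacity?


SMD = (FC - theta) * D
    = (0.34 - 0.26) * 600
    = 0.080 * 600
    = 48 mm


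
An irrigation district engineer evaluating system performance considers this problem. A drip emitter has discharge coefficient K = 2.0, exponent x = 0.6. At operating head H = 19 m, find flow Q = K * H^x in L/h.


Q = K * H^x
  = 2.0 * 19^0.6
  = 2.0 * 5.8513
  = 11.70 L/h


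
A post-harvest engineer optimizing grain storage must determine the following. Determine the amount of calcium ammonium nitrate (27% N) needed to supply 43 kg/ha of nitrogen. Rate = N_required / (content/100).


Rate = N_required / (N_content / 100)
     = 43 / (27 / 100)
     = 43 / 0.27
     = 159.26 kg/ha


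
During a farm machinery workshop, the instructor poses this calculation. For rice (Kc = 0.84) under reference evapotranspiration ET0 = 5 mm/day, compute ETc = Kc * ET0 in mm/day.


ETc = Kc * ET0
    = 0.84 * 5
    = 4.20 mm/day


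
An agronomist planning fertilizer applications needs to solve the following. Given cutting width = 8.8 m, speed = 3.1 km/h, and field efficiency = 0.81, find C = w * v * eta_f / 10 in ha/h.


C = w * v * eta_f / 10
  = 8.8 * 3.1 * 0.81 / 10
  = 22.10 / 10
  = 2.21 ha/h


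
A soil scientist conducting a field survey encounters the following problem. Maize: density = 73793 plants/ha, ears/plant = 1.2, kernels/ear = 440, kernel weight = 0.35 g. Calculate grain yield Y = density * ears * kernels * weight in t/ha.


Y = density * ears * kernels * kw
  = 73793 * 1.2 * 440 * 0.35 g/ha
  = 13636946.40 g/ha
  = 13636.95 kg/ha = 13.64 t/ha


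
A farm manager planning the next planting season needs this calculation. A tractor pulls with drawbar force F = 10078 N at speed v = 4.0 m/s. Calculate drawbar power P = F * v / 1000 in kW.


P = F * v / 1000
  = 10078 * 4.0 / 1000
  = 40312 / 1000
  = 40.31 kW


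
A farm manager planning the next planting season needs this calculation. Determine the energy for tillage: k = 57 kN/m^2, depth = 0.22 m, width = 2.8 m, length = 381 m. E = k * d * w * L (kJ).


E = k * d * w * L
  = 57 * 0.22 * 2.8 * 381
  = 13377.67 kJ


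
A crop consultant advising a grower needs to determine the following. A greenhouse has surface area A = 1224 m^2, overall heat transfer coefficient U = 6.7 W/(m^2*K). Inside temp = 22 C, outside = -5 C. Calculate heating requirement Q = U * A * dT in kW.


dT = 22 - (-5) = 27 K
Q = U * A * dT
  = 6.7 * 1224 * 27
  = 221421.60 W = 221.42 kW


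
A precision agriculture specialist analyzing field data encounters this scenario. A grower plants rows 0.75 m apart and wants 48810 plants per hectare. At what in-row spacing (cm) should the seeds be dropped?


spacing = 10000 / (row_sp * density)
        = 10000 / (0.75 * 48810)
        = 10000 / 36607.50
        = 0.27317 m = 27.32 cm


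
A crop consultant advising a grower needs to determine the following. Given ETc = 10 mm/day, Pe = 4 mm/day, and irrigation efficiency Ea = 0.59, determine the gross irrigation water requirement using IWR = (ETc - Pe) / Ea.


IWR = (ETc - Pe) / Ea
    = (10 - 4) / 0.59
    = 6 / 0.59
    = 10.17 mm/day


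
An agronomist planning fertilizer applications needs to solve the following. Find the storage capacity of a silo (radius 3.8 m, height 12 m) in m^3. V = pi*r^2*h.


V = pi * r^2 * h
  = pi * 3.8^2 * 12
  = pi * 14.44 * 12
  = 544.38 m^3


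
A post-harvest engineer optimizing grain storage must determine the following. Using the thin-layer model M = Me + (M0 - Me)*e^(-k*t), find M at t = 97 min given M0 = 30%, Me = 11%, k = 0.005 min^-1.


M = Me + (M0 - Me) * e^(-k*t)
  = 11 + (30 - 11) * e^(-0.005*97)
  = 11 + 19 * e^(-0.485)
  = 11 + 19 * 0.61570
  = 11 + 11.6982
  = 22.70%


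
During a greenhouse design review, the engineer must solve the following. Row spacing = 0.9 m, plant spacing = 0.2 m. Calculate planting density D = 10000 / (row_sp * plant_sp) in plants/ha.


D = 10000 / (row_sp * plant_sp)
  = 10000 / (0.9 * 0.2)
  = 10000 / 0.1800
  = 55555.56 plants/ha


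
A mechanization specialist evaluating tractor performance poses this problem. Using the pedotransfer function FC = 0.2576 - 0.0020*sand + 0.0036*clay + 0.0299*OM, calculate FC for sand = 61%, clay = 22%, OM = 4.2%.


FC = 0.2576 - 0.0020*61 + 0.0036*22 + 0.0299*4.2
   = 0.2576 - 0.1220 + 0.0792 + 0.1256
   = 0.3404


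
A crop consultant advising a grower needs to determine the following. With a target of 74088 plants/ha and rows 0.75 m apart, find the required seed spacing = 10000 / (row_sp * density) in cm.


spacing = 10000 / (row_sp * density)
        = 10000 / (0.75 * 74088)
        = 10000 / 55566
        = 0.17997 m = 18.00 cm


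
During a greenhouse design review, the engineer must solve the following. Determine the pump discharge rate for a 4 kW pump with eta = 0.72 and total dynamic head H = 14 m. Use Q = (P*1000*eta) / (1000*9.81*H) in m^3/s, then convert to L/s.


Q = (P * 1000 * eta) / (rho * g * H)
  = (4 * 1000 * 0.72) / (1000 * 9.81 * 14)
  = 2880 / 137340
  = 0.02097 m^3/s = 20.97 L/s


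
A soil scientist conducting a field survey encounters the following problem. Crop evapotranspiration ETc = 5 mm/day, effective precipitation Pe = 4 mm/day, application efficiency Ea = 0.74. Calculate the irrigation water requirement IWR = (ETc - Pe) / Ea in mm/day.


IWR = (ETc - Pe) / Ea
    = (5 - 4) / 0.74
    = 1 / 0.74
    = 1.35 mm/day


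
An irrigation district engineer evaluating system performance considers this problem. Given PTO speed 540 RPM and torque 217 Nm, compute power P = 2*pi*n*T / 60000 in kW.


P = 2*pi*n*T / 60000
  = 2*pi * 540 * 217 / 60000
  = 736263.65 / 60000
  = 12.27 kW


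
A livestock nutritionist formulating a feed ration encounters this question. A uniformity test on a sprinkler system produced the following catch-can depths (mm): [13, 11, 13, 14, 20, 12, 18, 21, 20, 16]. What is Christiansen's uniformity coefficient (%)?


xbar = 158 / 10 = 15.800
sum|xi - xbar| = 32
CU = 100 * (1 - 32 / (10 * 15.800))
   = 100 * (1 - 0.2025)
   = 79.75%


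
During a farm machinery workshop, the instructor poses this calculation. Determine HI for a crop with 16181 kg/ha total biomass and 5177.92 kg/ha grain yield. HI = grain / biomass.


HI = grain_yield / biomass
   = 5177.92 / 16181
   = 0.32


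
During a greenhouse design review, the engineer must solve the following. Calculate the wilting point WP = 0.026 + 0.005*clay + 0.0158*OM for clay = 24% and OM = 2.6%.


WP = 0.026 + 0.005*24 + 0.0158*2.6
   = 0.026 + 0.1200 + 0.0411
   = 0.1871


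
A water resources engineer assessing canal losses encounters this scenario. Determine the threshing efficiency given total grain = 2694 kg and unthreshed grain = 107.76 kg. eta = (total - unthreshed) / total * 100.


eta = (total - unthreshed) / total * 100
    = (2694 - 107.76) / 2694 * 100
    = 2586.24 / 2694 * 100
    = 96%


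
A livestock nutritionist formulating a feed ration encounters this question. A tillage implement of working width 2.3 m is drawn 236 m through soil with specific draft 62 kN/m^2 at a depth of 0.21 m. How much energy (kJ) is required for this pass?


E = k * d * w * L
  = 62 * 0.21 * 2.3 * 236
  = 7067.26 kJ


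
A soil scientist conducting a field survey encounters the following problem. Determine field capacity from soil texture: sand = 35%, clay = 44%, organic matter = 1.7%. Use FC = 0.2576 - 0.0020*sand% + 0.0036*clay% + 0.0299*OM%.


FC = 0.2576 - 0.0020*35 + 0.0036*44 + 0.0299*1.7
   = 0.2576 - 0.0700 + 0.1584 + 0.0508
   = 0.3968


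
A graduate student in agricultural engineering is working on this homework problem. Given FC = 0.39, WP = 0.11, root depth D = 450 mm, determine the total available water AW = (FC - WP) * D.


AW = (FC - WP) * D
   = (0.39 - 0.11) * 450
   = 0.28 * 450
   = 126 mm


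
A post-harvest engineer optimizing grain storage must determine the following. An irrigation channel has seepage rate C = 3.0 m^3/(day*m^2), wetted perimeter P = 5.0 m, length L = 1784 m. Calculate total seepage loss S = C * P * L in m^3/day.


S = C * P * L
  = 3.0 * 5.0 * 1784
  = 26760 m^3/day


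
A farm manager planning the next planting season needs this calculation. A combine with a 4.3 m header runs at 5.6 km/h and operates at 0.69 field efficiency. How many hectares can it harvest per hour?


C = w * v * eta_f / 10
  = 4.3 * 5.6 * 0.69 / 10
  = 16.62 / 10
  = 1.66 ha/h


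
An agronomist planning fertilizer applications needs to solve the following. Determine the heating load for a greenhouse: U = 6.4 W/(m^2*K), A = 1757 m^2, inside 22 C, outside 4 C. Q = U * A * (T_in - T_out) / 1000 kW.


dT = 22 - (4) = 18 K
Q = U * A * dT
  = 6.4 * 1757 * 18
  = 202406.40 W = 202.41 kW


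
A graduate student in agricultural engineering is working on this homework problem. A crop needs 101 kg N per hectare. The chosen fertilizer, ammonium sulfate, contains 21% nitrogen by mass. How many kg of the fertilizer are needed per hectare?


Rate = N_required / (N_content / 100)
     = 101 / (21 / 100)
     = 101 / 0.21
     = 480.95 kg/ha


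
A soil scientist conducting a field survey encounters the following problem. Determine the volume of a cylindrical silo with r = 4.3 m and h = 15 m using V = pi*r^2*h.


V = pi * r^2 * h
  = pi * 4.3^2 * 15
  = pi * 18.49 * 15
  = 871.32 m^3


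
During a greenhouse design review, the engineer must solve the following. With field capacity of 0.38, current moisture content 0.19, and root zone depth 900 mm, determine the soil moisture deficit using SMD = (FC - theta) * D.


SMD = (FC - theta) * D
    = (0.38 - 0.19) * 900
    = 0.190 * 900
    = 171 mm


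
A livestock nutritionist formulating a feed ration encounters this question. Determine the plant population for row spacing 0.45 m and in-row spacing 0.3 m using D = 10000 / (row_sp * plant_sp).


D = 10000 / (row_sp * plant_sp)
  = 10000 / (0.45 * 0.3)
  = 10000 / 0.1350
  = 74074.07 plants/ha


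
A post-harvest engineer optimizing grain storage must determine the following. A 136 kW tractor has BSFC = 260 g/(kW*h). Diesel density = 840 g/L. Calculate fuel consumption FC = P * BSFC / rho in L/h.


FC = P * BSFC / rho_fuel
   = 136 * 260 / 840
   = 35360 / 840
   = 42.10 L/h


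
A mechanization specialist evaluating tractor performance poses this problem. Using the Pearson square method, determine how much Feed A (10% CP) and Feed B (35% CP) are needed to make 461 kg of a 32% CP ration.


parts_A = CP_b - target = 35 - 32 = 3
parts_B = target - CP_a = 32 - 10 = 22
total_parts = 3 + 22 = 25
Feed A = 461 * 3 / 25 = 55.32 kg
Feed B = 461 * 22 / 25 = 405.68 kg

55.32 kg


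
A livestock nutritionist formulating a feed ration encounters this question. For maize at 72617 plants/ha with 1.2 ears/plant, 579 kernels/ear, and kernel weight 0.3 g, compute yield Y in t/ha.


Y = density * ears * kernels * kw
  = 72617 * 1.2 * 579 * 0.3 g/ha
  = 15136287.48 g/ha
  = 15136.29 kg/ha = 15.14 t/ha


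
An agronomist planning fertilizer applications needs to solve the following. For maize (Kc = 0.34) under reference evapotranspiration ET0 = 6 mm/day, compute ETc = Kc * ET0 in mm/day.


ETc = Kc * ET0
    = 0.34 * 6
    = 2.04 mm/day


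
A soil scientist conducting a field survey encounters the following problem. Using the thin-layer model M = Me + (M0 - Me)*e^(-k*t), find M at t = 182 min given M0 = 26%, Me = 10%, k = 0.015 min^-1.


M = Me + (M0 - Me) * e^(-k*t)
  = 10 + (26 - 10) * e^(-0.015*182)
  = 10 + 16 * e^(-2.730)
  = 10 + 16 * 0.06522
  = 10 + 1.0435
  = 11.04%


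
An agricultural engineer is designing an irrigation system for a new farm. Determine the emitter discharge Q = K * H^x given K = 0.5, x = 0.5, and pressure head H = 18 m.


Q = K * H^x
  = 0.5 * 18^0.5
  = 0.5 * 4.2426
  = 2.12 L/h


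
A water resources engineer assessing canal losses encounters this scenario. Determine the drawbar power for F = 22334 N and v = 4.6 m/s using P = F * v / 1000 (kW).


P = F * v / 1000
  = 22334 * 4.6 / 1000
  = 102736.40 / 1000
  = 102.74 kW


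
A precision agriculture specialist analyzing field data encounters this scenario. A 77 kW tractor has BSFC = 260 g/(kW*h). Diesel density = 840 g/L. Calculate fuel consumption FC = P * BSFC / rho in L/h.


FC = P * BSFC / rho_fuel
   = 77 * 260 / 840
   = 20020 / 840
   = 23.83 L/h


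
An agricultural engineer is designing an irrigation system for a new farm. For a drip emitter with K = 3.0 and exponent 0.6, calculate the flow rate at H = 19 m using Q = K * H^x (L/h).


Q = K * H^x
  = 3.0 * 19^0.6
  = 3.0 * 5.8513
  = 17.55 L/h


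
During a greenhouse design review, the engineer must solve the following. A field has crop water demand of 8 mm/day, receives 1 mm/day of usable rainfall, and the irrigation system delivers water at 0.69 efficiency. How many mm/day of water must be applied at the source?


IWR = (ETc - Pe) / Ea
    = (8 - 1) / 0.69
    = 7 / 0.69
    = 10.14 mm/day


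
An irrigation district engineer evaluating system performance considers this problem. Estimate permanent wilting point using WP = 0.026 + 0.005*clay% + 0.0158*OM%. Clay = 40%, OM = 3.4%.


WP = 0.026 + 0.005*40 + 0.0158*3.4
   = 0.026 + 0.2000 + 0.0537
   = 0.2797


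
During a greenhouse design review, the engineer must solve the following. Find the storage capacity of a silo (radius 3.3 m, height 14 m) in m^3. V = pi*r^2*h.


V = pi * r^2 * h
  = pi * 3.3^2 * 14
  = pi * 10.89 * 14
  = 478.97 m^3


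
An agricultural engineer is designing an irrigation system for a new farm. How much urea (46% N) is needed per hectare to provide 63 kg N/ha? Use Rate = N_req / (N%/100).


Rate = N_required / (N_content / 100)
     = 63 / (46 / 100)
     = 63 / 0.46
     = 136.96 kg/ha


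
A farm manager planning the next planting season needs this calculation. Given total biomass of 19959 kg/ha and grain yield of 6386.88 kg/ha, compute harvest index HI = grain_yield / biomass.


HI = grain_yield / biomass
   = 6386.88 / 19959
   = 0.32


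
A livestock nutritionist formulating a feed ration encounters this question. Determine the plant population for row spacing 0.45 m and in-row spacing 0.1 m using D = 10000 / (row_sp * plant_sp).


D = 10000 / (row_sp * plant_sp)
  = 10000 / (0.45 * 0.1)
  = 10000 / 0.0450
  = 222222.22 plants/ha


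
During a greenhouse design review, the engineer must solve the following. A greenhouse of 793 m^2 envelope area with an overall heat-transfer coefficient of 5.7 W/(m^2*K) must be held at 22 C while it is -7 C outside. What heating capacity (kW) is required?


dT = 22 - (-7) = 29 K
Q = U * A * dT
  = 5.7 * 793 * 29
  = 131082.90 W = 131.08 kW


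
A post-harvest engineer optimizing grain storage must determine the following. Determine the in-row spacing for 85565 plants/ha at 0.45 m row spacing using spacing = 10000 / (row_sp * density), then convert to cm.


spacing = 10000 / (row_sp * density)
        = 10000 / (0.45 * 85565)
        = 10000 / 38504.25
        = 0.25971 m = 25.97 cm


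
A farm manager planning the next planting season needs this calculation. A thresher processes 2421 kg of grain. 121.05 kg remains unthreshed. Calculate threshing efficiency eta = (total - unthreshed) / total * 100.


eta = (total - unthreshed) / total * 100
    = (2421 - 121.05) / 2421 * 100
    = 2299.95 / 2421 * 100
    = 95%


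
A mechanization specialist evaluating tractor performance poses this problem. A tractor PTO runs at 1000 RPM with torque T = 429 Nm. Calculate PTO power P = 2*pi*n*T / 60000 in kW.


P = 2*pi*n*T / 60000
  = 2*pi * 1000 * 429 / 60000
  = 2695486.50 / 60000
  = 44.92 kW


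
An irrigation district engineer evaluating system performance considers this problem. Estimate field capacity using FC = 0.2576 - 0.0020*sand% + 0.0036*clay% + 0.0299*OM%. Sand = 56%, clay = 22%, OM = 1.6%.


FC = 0.2576 - 0.0020*56 + 0.0036*22 + 0.0299*1.6
   = 0.2576 - 0.1120 + 0.0792 + 0.0478
   = 0.2726


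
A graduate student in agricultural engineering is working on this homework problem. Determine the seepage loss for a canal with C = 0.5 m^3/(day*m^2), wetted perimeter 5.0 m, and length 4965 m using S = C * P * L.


S = C * P * L
  = 0.5 * 5.0 * 4965
  = 12412.50 m^3/day


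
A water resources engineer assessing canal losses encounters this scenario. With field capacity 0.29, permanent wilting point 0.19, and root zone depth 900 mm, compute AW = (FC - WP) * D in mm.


AW = (FC - WP) * D
   = (0.29 - 0.19) * 900
   = 0.10 * 900
   = 90 mm


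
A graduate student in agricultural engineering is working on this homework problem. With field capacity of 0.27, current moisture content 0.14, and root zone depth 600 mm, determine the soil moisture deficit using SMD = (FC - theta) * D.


SMD = (FC - theta) * D
    = (0.27 - 0.14) * 600
    = 0.130 * 600
    = 78 mm


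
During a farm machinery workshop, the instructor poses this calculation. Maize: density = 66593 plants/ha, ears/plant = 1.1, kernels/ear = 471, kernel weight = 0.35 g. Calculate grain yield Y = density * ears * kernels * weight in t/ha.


Y = density * ears * kernels * kw
  = 66593 * 1.1 * 471 * 0.35 g/ha
  = 12075641.66 g/ha
  = 12075.64 kg/ha = 12.08 t/ha


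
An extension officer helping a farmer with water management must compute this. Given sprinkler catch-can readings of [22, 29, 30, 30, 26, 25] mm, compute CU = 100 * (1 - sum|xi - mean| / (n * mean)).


xbar = 162 / 6 = 27
sum|xi - xbar| = 16
CU = 100 * (1 - 16 / (6 * 27))
   = 100 * (1 - 0.0988)
   = 90.12%


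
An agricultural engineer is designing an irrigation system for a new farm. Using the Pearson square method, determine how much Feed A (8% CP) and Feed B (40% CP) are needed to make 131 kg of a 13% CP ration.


parts_A = CP_b - target = 40 - 13 = 27
parts_B = target - CP_a = 13 - 8 = 5
total_parts = 27 + 5 = 32
Feed A = 131 * 27 / 32 = 110.53 kg
Feed B = 131 * 5 / 32 = 20.47 kg

110.53 kg


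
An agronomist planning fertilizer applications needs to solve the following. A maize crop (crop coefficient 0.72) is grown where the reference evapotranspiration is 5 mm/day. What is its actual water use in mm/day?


ETc = Kc * ET0
    = 0.72 * 5
    = 3.60 mm/day


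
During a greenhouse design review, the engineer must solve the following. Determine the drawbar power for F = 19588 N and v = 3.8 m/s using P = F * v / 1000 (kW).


P = F * v / 1000
  = 19588 * 3.8 / 1000
  = 74434.40 / 1000
  = 74.43 kW


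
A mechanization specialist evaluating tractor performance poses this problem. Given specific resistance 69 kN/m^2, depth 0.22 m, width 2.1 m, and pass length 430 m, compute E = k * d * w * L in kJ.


E = k * d * w * L
  = 69 * 0.22 * 2.1 * 430
  = 13707.54 kJ


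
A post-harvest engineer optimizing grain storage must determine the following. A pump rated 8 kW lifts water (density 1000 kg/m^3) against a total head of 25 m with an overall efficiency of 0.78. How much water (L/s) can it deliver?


Q = (P * 1000 * eta) / (rho * g * H)
  = (8 * 1000 * 0.78) / (1000 * 9.81 * 25)
  = 6240 / 245250
  = 0.02544 m^3/s = 25.44 L/s


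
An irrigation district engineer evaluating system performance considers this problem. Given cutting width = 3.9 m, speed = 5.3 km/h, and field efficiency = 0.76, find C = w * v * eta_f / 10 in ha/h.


C = w * v * eta_f / 10
  = 3.9 * 5.3 * 0.76 / 10
  = 15.71 / 10
  = 1.57 ha/h


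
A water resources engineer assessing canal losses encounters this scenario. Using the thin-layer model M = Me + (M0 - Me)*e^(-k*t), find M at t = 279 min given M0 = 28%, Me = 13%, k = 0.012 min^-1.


M = Me + (M0 - Me) * e^(-k*t)
  = 13 + (28 - 13) * e^(-0.012*279)
  = 13 + 15 * e^(-3.348)
  = 13 + 15 * 0.03515
  = 13 + 0.5273
  = 13.53%


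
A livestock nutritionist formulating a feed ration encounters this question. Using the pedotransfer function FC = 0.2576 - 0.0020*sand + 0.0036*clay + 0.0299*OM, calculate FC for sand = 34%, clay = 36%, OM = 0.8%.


FC = 0.2576 - 0.0020*34 + 0.0036*36 + 0.0299*0.8
   = 0.2576 - 0.0680 + 0.1296 + 0.0239
   = 0.3431


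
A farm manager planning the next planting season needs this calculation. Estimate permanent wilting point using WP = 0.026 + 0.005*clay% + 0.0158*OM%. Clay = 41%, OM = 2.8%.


WP = 0.026 + 0.005*41 + 0.0158*2.8
   = 0.026 + 0.2050 + 0.0442
   = 0.2752


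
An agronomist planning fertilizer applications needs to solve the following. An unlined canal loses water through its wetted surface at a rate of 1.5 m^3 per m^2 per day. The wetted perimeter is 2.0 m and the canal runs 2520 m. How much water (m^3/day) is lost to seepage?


S = C * P * L
  = 1.5 * 2.0 * 2520
  = 7560 m^3/day


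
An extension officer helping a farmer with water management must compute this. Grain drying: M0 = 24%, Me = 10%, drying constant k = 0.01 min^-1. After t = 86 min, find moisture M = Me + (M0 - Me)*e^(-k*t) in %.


M = Me + (M0 - Me) * e^(-k*t)
  = 10 + (24 - 10) * e^(-0.01*86)
  = 10 + 14 * e^(-0.860)
  = 10 + 14 * 0.42316
  = 10 + 5.9243
  = 15.92%


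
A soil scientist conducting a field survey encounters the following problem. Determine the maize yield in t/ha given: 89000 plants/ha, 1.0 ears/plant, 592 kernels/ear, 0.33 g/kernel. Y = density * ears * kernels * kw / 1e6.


Y = density * ears * kernels * kw
  = 89000 * 1.0 * 592 * 0.33 g/ha
  = 17387040 g/ha
  = 17387.04 kg/ha = 17.39 t/ha


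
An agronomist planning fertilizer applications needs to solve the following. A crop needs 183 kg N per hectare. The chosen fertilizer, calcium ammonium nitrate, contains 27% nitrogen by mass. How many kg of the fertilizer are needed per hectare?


Rate = N_required / (N_content / 100)
     = 183 / (27 / 100)
     = 183 / 0.27
     = 677.78 kg/ha


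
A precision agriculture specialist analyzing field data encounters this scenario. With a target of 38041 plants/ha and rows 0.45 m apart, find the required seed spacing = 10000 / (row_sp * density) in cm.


spacing = 10000 / (row_sp * density)
        = 10000 / (0.45 * 38041)
        = 10000 / 17118.45
        = 0.58417 m = 58.42 cm


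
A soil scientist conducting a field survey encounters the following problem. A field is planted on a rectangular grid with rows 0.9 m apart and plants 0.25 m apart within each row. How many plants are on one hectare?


D = 10000 / (row_sp * plant_sp)
  = 10000 / (0.9 * 0.25)
  = 10000 / 0.2250
  = 44444.44 plants/ha


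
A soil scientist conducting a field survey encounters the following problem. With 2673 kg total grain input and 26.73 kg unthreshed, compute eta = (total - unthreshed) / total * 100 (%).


eta = (total - unthreshed) / total * 100
    = (2673 - 26.73) / 2673 * 100
    = 2646.27 / 2673 * 100
    = 99%


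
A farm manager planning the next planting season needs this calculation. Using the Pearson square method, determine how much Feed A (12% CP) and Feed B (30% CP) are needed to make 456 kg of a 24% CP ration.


parts_A = CP_b - target = 30 - 24 = 6
parts_B = target - CP_a = 24 - 12 = 12
total_parts = 6 + 12 = 18
Feed A = 456 * 6 / 18 = 152 kg
Feed B = 456 * 12 / 18 = 304 kg

152 kg


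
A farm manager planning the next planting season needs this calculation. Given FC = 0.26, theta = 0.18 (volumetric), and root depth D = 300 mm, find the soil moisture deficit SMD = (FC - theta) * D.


SMD = (FC - theta) * D
    = (0.26 - 0.18) * 300
    = 0.080 * 300
    = 24 mm


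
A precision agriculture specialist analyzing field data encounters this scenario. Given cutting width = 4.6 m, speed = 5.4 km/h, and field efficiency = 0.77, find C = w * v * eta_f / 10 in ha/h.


C = w * v * eta_f / 10
  = 4.6 * 5.4 * 0.77 / 10
  = 19.13 / 10
  = 1.91 ha/h


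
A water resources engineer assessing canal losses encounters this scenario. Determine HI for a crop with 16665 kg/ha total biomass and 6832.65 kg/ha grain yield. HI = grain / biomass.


HI = grain_yield / biomass
   = 6832.65 / 16665
   = 0.41


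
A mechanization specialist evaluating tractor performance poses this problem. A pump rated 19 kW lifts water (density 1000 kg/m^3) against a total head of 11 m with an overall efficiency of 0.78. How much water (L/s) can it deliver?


Q = (P * 1000 * eta) / (rho * g * H)
  = (19 * 1000 * 0.78) / (1000 * 9.81 * 11)
  = 14820 / 107910
  = 0.13734 m^3/s = 137.34 L/s


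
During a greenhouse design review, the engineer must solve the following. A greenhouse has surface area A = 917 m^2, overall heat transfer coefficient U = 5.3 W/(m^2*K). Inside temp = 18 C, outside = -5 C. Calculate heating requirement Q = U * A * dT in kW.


dT = 18 - (-5) = 23 K
Q = U * A * dT
  = 5.3 * 917 * 23
  = 111782.30 W = 111.78 kW


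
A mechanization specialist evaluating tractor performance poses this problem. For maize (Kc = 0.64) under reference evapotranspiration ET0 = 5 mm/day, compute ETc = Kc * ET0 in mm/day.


ETc = Kc * ET0
    = 0.64 * 5
    = 3.20 mm/day


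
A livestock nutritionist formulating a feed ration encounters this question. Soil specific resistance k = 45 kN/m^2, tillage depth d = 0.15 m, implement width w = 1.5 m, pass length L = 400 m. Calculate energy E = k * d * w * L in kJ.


E = k * d * w * L
  = 45 * 0.15 * 1.5 * 400
  = 4050 kJ


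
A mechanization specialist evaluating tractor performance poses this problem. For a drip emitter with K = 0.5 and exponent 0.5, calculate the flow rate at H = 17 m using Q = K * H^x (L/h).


Q = K * H^x
  = 0.5 * 17^0.5
  = 0.5 * 4.1231
  = 2.06 L/h


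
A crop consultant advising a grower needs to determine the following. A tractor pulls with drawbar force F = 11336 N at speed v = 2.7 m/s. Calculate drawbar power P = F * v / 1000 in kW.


P = F * v / 1000
  = 11336 * 2.7 / 1000
  = 30607.20 / 1000
  = 30.61 kW


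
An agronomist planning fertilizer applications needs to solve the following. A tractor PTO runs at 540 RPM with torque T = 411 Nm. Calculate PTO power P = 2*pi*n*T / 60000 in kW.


P = 2*pi*n*T / 60000
  = 2*pi * 540 * 411 / 60000
  = 1394490.15 / 60000
  = 23.24 kW


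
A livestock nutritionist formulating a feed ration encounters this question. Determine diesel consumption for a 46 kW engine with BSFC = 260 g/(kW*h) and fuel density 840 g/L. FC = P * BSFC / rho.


FC = P * BSFC / rho_fuel
   = 46 * 260 / 840
   = 11960 / 840
   = 14.24 L/h


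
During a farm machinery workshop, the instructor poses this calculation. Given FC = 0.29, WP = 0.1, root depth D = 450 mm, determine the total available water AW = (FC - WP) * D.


AW = (FC - WP) * D
   = (0.29 - 0.1) * 450
   = 0.19 * 450
   = 85.50 mm


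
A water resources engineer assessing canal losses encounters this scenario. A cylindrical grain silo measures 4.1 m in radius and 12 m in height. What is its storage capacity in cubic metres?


V = pi * r^2 * h
  = pi * 4.1^2 * 12
  = pi * 16.81 * 12
  = 633.72 m^3


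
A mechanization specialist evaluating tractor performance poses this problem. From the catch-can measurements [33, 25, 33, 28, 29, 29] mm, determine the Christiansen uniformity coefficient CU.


xbar = 177 / 6 = 29.500
sum|xi - xbar| = 14
CU = 100 * (1 - 14 / (6 * 29.500))
   = 100 * (1 - 0.0791)
   = 92.09%


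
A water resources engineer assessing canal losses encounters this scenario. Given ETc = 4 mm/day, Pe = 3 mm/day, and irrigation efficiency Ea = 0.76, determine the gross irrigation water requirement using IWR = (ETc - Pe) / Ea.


IWR = (ETc - Pe) / Ea
    = (4 - 3) / 0.76
    = 1 / 0.76
    = 1.32 mm/day


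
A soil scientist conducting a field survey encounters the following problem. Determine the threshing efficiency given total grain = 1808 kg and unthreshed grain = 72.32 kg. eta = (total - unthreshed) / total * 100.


eta = (total - unthreshed) / total * 100
    = (1808 - 72.32) / 1808 * 100
    = 1735.68 / 1808 * 100
    = 96%


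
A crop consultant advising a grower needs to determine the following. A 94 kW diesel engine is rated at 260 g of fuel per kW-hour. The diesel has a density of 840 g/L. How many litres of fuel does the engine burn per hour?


FC = P * BSFC / rho_fuel
   = 94 * 260 / 840
   = 24440 / 840
   = 29.10 L/h


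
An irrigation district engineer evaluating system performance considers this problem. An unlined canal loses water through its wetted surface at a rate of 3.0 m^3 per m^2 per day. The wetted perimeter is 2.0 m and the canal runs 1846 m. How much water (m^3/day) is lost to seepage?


S = C * P * L
  = 3.0 * 2.0 * 1846
  = 11076 m^3/day


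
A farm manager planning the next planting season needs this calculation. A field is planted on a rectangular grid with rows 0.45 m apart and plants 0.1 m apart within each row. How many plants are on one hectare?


D = 10000 / (row_sp * plant_sp)
  = 10000 / (0.45 * 0.1)
  = 10000 / 0.0450
  = 222222.22 plants/ha


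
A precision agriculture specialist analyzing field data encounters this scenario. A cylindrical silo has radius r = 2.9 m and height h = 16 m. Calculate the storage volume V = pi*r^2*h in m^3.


V = pi * r^2 * h
  = pi * 2.9^2 * 16
  = pi * 8.41 * 16
  = 422.73 m^3


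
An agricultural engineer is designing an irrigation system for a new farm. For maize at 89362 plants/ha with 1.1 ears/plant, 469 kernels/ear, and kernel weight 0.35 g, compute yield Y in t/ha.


Y = density * ears * kernels * kw
  = 89362 * 1.1 * 469 * 0.35 g/ha
  = 16135649.53 g/ha
  = 16135.65 kg/ha = 16.14 t/ha


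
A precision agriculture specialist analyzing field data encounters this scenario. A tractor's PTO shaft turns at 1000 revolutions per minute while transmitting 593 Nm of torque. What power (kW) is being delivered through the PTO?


P = 2*pi*n*T / 60000
  = 2*pi * 1000 * 593 / 60000
  = 3725928.89 / 60000
  = 62.10 kW


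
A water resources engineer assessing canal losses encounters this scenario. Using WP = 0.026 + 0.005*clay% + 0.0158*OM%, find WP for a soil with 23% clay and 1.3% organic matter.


WP = 0.026 + 0.005*23 + 0.0158*1.3
   = 0.026 + 0.1150 + 0.0205
   = 0.1615


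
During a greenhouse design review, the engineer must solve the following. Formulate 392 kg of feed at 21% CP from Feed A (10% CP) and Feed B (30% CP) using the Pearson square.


parts_A = CP_b - target = 30 - 21 = 9
parts_B = target - CP_a = 21 - 10 = 11
total_parts = 9 + 11 = 20
Feed A = 392 * 9 / 20 = 176.40 kg
Feed B = 392 * 11 / 20 = 215.60 kg

176.40 kg


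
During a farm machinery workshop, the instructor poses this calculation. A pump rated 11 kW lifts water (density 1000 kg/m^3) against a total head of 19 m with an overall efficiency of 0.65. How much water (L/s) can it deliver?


Q = (P * 1000 * eta) / (rho * g * H)
  = (11 * 1000 * 0.65) / (1000 * 9.81 * 19)
  = 7150 / 186390
  = 0.03836 m^3/s = 38.36 L/s


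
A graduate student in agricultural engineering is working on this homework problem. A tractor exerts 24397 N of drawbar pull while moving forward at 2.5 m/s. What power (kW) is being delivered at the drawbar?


P = F * v / 1000
  = 24397 * 2.5 / 1000
  = 60992.50 / 1000
  = 60.99 kW


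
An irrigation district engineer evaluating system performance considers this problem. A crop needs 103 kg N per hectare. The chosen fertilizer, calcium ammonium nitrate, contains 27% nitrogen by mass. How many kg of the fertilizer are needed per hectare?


Rate = N_required / (N_content / 100)
     = 103 / (27 / 100)
     = 103 / 0.27
     = 381.48 kg/ha


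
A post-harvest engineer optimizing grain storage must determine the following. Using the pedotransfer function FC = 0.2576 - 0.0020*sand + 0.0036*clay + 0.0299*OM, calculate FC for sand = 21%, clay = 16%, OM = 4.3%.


FC = 0.2576 - 0.0020*21 + 0.0036*16 + 0.0299*4.3
   = 0.2576 - 0.0420 + 0.0576 + 0.1286
   = 0.4018


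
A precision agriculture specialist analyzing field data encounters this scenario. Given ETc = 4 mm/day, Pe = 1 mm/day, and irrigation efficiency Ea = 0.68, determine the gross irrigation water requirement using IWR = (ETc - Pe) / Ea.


IWR = (ETc - Pe) / Ea
    = (4 - 1) / 0.68
    = 3 / 0.68
    = 4.41 mm/day


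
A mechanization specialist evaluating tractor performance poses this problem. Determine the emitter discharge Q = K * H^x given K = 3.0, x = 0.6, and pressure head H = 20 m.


Q = K * H^x
  = 3.0 * 20^0.6
  = 3.0 * 6.0342
  = 18.10 L/h


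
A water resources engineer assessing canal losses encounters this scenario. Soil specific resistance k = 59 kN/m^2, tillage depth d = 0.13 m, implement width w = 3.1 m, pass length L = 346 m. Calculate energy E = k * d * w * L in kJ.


E = k * d * w * L
  = 59 * 0.13 * 3.1 * 346
  = 8226.84 kJ


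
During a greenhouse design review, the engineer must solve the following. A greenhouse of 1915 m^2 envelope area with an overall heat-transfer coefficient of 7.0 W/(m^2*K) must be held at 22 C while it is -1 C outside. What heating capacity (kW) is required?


dT = 22 - (-1) = 23 K
Q = U * A * dT
  = 7.0 * 1915 * 23
  = 308315 W = 308.32 kW


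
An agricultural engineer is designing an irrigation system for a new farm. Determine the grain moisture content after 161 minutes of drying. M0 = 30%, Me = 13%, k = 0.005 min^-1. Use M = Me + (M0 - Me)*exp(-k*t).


M = Me + (M0 - Me) * e^(-k*t)
  = 13 + (30 - 13) * e^(-0.005*161)
  = 13 + 17 * e^(-0.805)
  = 13 + 17 * 0.44709
  = 13 + 7.6005
  = 20.60%


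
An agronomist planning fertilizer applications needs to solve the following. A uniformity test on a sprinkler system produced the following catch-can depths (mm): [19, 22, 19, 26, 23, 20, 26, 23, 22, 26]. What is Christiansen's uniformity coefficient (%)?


xbar = 226 / 10 = 22.600
sum|xi - xbar| = 22
CU = 100 * (1 - 22 / (10 * 22.600))
   = 100 * (1 - 0.0973)
   = 90.27%


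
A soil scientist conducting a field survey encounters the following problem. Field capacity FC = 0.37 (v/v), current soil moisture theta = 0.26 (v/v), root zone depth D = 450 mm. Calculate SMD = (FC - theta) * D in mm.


SMD = (FC - theta) * D
    = (0.37 - 0.26) * 450
    = 0.110 * 450
    = 49.50 mm


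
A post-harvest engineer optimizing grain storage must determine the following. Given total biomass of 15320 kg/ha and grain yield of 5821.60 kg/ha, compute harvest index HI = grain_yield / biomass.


HI = grain_yield / biomass
   = 5821.60 / 15320
   = 0.38


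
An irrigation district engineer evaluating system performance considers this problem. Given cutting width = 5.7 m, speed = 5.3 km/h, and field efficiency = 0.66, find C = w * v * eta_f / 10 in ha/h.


C = w * v * eta_f / 10
  = 5.7 * 5.3 * 0.66 / 10
  = 19.94 / 10
  = 1.99 ha/h


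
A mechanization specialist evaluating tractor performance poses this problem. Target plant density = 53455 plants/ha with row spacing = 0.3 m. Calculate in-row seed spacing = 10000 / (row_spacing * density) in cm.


spacing = 10000 / (row_sp * density)
        = 10000 / (0.3 * 53455)
        = 10000 / 16036.50
        = 0.62358 m = 62.36 cm


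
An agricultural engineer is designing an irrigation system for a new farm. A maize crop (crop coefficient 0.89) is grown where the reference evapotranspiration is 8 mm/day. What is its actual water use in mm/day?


ETc = Kc * ET0
    = 0.89 * 8
    = 7.12 mm/day


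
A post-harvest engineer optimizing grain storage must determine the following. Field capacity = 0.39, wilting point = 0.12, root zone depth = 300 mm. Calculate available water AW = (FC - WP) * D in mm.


AW = (FC - WP) * D
   = (0.39 - 0.12) * 300
   = 0.27 * 300
   = 81 mm


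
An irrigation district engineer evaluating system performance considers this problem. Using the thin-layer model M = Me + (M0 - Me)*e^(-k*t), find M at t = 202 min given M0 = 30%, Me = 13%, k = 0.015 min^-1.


M = Me + (M0 - Me) * e^(-k*t)
  = 13 + (30 - 13) * e^(-0.015*202)
  = 13 + 17 * e^(-3.030)
  = 13 + 17 * 0.04832
  = 13 + 0.8214
  = 13.82%


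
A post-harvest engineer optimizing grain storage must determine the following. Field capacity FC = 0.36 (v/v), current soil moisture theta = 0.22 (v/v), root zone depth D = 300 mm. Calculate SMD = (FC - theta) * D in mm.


SMD = (FC - theta) * D
    = (0.36 - 0.22) * 300
    = 0.140 * 300
    = 42 mm


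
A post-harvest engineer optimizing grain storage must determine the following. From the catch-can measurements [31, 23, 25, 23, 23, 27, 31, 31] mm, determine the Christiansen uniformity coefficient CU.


xbar = 214 / 8 = 26.750
sum|xi - xbar| = 26
CU = 100 * (1 - 26 / (8 * 26.750))
   = 100 * (1 - 0.1215)
   = 87.85%


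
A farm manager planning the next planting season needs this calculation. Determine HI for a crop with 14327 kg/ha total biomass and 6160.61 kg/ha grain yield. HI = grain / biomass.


HI = grain_yield / biomass
   = 6160.61 / 14327
   = 0.43


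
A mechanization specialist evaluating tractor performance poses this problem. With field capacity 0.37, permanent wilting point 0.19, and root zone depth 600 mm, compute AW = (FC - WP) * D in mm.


AW = (FC - WP) * D
   = (0.37 - 0.19) * 600
   = 0.18 * 600
   = 108 mm


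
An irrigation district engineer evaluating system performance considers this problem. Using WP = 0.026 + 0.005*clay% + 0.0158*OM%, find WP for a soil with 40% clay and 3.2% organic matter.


WP = 0.026 + 0.005*40 + 0.0158*3.2
   = 0.026 + 0.2000 + 0.0506
   = 0.2766


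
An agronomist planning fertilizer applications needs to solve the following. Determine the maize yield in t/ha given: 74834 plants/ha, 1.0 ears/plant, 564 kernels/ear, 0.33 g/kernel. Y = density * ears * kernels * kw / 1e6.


Y = density * ears * kernels * kw
  = 74834 * 1.0 * 564 * 0.33 g/ha
  = 13928104.08 g/ha
  = 13928.10 kg/ha = 13.93 t/ha


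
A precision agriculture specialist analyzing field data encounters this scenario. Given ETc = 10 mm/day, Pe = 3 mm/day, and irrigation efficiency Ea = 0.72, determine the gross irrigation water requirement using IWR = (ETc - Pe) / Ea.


IWR = (ETc - Pe) / Ea
    = (10 - 3) / 0.72
    = 7 / 0.72
    = 9.72 mm/day


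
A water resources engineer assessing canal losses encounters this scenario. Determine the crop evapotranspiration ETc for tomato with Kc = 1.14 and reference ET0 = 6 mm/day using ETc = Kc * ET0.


ETc = Kc * ET0
    = 1.14 * 6
    = 6.84 mm/day


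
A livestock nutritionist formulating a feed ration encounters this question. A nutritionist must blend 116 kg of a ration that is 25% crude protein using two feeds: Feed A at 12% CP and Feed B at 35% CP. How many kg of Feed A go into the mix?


parts_A = CP_b - target = 35 - 25 = 10
parts_B = target - CP_a = 25 - 12 = 13
total_parts = 10 + 13 = 23
Feed A = 116 * 10 / 23 = 50.43 kg
Feed B = 116 * 13 / 23 = 65.57 kg

50.43 kg


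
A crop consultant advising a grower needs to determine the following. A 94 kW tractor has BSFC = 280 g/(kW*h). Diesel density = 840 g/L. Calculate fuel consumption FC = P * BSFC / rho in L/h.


FC = P * BSFC / rho_fuel
   = 94 * 280 / 840
   = 26320 / 840
   = 31.33 L/h


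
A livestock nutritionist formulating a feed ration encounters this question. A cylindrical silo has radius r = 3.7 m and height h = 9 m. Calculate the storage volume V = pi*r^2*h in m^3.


V = pi * r^2 * h
  = pi * 3.7^2 * 9
  = pi * 13.69 * 9
  = 387.08 m^3


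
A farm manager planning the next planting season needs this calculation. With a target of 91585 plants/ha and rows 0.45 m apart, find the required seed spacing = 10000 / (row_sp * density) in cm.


spacing = 10000 / (row_sp * density)
        = 10000 / (0.45 * 91585)
        = 10000 / 41213.25
        = 0.24264 m = 24.26 cm


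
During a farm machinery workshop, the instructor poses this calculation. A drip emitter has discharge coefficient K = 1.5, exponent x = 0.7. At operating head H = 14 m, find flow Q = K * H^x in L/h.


Q = K * H^x
  = 1.5 * 14^0.7
  = 1.5 * 6.3429
  = 9.51 L/h
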